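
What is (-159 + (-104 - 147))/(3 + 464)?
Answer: -410/467 ≈ -0.87794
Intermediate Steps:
(-159 + (-104 - 147))/(3 + 464) = (-159 - 251)/467 = -410*1/467 = -410/467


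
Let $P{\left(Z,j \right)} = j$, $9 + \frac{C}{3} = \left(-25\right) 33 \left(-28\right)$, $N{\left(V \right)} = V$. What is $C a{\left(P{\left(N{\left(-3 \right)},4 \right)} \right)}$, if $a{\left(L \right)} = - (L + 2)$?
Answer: $-415638$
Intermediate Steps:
$C = 69273$ ($C = -27 + 3 \left(-25\right) 33 \left(-28\right) = -27 + 3 \left(\left(-825\right) \left(-28\right)\right) = -27 + 3 \cdot 23100 = -27 + 69300 = 69273$)
$a{\left(L \right)} = -2 - L$ ($a{\left(L \right)} = - (2 + L) = -2 - L$)
$C a{\left(P{\left(N{\left(-3 \right)},4 \right)} \right)} = 69273 \left(-2 - 4\right) = 69273 \left(-6\right) = -415638$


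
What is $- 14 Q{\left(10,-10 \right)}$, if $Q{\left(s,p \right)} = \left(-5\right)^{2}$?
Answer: $-350$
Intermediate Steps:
$Q{\left(s,p \right)} = 25$
$- 14 Q{\left(10,-10 \right)} = \left(-14\right) 25 = -350$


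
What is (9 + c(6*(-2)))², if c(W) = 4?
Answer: 169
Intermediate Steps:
(9 + c(6*(-2)))² = (9 + 4)² = 13² = 169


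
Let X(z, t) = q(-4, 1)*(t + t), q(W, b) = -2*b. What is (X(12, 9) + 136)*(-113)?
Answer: -11300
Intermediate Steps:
X(z, t) = -4*t (X(z, t) = (-2*1)*(t + t) = -4*t)
(X(12, 9) + 136)*(-113) = (-4*9 + 136)*(-113) = (-36 + 136)*(-113) = 100*(-113) = -11300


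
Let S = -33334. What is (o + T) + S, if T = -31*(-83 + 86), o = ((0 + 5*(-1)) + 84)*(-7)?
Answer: -33980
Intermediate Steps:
o = -553 (o = ((0 - 5) + 84)*(-7) = (-5 + 84)*(-7) = 79*(-7) = -553)
T = -93 (T = -31*3 = -93)
(o + T) + S = (-553 - 93) - 33334 = -646 - 33334 = -33980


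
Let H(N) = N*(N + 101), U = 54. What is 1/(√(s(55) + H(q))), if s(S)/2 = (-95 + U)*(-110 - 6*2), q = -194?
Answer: √28046/28046 ≈ 0.0059712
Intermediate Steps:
H(N) = N*(101 + N)
s(S) = 10004 (s(S) = 2*((-95 + 54)*(-110 - 6*2)) = 2*(-41*(-110 - 12)) = 2*(-41*(-122)) = 2*5002 = 10004)
1/(√(s(55) + H(q))) = 1/(√(10004 - 194*(101 - 194))) = 1/(√(10004 - 194*(-93))) = 1/(√(10004 + 18042)) = 1/(√28046) = √28046/28046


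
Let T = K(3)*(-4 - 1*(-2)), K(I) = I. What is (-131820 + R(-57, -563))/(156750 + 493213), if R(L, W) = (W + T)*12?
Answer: -138648/649963 ≈ -0.21332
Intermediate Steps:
T = -6 (T = 3*(-4 - 1*(-2)) = 3*(-4 + 2) = 3*(-2) = -6)
R(L, W) = -72 + 12*W (R(L, W) = (W - 6)*12 = (-6 + W)*12 = -72 + 12*W)
(-131820 + R(-57, -563))/(156750 + 493213) = (-131820 + (-72 + 12*(-563)))/(156750 + 493213) = (-131820 + (-72 - 6756))/649963 = (-131820 - 6828)*(1/649963) = -138648*1/649963 = -138648/649963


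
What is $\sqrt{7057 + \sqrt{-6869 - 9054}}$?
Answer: $\sqrt{7057 + i \sqrt{15923}} \approx 84.009 + 0.751 i$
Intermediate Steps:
$\sqrt{7057 + \sqrt{-6869 - 9054}} = \sqrt{7057 + \sqrt{-15923}} = \sqrt{7057 + i \sqrt{15923}}$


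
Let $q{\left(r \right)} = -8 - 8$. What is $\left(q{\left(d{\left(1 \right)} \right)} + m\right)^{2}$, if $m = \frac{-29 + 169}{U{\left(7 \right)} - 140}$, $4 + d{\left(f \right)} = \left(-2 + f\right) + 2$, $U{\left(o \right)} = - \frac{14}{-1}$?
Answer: $\frac{23716}{81} \approx 292.79$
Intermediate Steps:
$U{\left(o \right)} = 14$ ($U{\left(o \right)} = \left(-14\right) \left(-1\right) = 14$)
$d{\left(f \right)} = -4 + f$ ($d{\left(f \right)} = -4 + \left(\left(-2 + f\right) + 2\right) = -4 + f$)
$q{\left(r \right)} = -16$
$m = - \frac{10}{9}$ ($m = \frac{-29 + 169}{14 - 140} = \frac{140}{-126} = 140 \left(- \frac{1}{126}\right) = - \frac{10}{9} \approx -1.1111$)
$\left(q{\left(d{\left(1 \right)} \right)} + m\right)^{2} = \left(-16 - \frac{10}{9}\right)^{2} = \left(- \frac{154}{9}\right)^{2} = \frac{23716}{81}$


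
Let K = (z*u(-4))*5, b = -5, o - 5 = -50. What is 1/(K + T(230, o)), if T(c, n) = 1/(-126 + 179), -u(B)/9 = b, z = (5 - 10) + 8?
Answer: 53/35776 ≈ 0.0014814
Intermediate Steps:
o = -45 (o = 5 - 50 = -45)
z = 3 (z = -5 + 8 = 3)
u(B) = 45 (u(B) = -9*(-5) = 45)
T(c, n) = 1/53
K = 675 (K = (3*45)*5 = 135*5 = 675)
1/(K + T(230, o)) = 1/(675 + 1/53) = 1/(35776/53) = 53/35776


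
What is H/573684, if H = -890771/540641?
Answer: -890771/310157091444 ≈ -2.8720e-6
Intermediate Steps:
H = -890771/540641 (H = -890771*1/540641 = -890771/540641 ≈ -1.6476)
H/573684 = -890771/540641/573684 = -890771/540641*1/573684 = -890771/310157091444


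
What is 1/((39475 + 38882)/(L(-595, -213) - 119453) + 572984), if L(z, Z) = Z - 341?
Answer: 120007/68762012531 ≈ 1.7453e-6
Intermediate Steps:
L(z, Z) = -341 + Z
1/((39475 + 38882)/(L(-595, -213) - 119453) + 572984) = 1/((39475 + 38882)/((-341 - 213) - 119453) + 572984) = 1/(78357/(-554 - 119453) + 572984) = 1/(78357/(-120007) + 572984) = 1/(78357*(-1/120007) + 572984) = 1/(-78357/120007 + 572984) = 1/(68762012531/120007) = 120007/68762012531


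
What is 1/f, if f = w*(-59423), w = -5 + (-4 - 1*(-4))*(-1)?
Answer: 1/297115 ≈ 3.3657e-6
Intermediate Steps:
w = -5 (w = -5 + (-4 + 4)*(-1) = -5 + 0*(-1) = -5 + 0 = -5)
f = 297115 (f = -5*(-59423) = 297115)
1/f = 1/297115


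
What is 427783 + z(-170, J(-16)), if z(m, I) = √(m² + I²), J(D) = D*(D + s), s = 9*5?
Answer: 427783 + 2*√61049 ≈ 4.2828e+5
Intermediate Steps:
s = 45
J(D) = D*(45 + D) (J(D) = D*(D + 45) = D*(45 + D))
z(m, I) = √(I² + m²)
427783 + z(-170, J(-16)) = 427783 + √((-16*(45 - 16))² + (-170)²) = 427783 + √((-16*29)² + 28900) = 427783 + √((-464)² + 28900) = 427783 + √(215296 + 28900) = 427783 + √244196 = 427783 + 2*√61049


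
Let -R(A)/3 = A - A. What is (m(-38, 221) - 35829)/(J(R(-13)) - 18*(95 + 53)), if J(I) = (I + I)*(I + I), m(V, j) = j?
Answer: 4451/333 ≈ 13.366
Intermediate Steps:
R(A) = 0 (R(A) = -3*(A - A) = -3*0 = 0)
J(I) = 4*I² (J(I) = (2*I)*(2*I) = 4*I²)
(m(-38, 221) - 35829)/(J(R(-13)) - 18*(95 + 53)) = (221 - 35829)/(4*0² - 18*(95 + 53)) = -35608/(4*0 - 18*148) = -35608/(0 - 2664) = -35608/(-2664) = -35608*(-1/2664) = 4451/333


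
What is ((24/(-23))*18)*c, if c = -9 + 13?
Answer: -1728/23 ≈ -75.130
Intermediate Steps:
c = 4
((24/(-23))*18)*c = ((24/(-23))*18)*4 = ((24*(-1/23))*18)*4 = -24/23*18*4 = -432/23*4 = -1728/23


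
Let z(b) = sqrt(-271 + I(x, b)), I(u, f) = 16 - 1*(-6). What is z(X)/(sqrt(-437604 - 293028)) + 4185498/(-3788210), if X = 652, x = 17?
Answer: -2092749/1894105 + sqrt(5053538)/121772 ≈ -1.0864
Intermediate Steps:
I(u, f) = 22 (I(u, f) = 16 + 6 = 22)
z(b) = I*sqrt(249) (z(b) = sqrt(-271 + 22) = sqrt(-249) = I*sqrt(249))
z(X)/(sqrt(-437604 - 293028)) + 4185498/(-3788210) = (I*sqrt(249))/(sqrt(-437604 - 293028)) + 4185498/(-3788210) = (I*sqrt(249))/(sqrt(-730632)) + 4185498*(-1/3788210) = (I*sqrt(249))/((2*I*sqrt(182658))) - 2092749/1894105 = (I*sqrt(249))*(-I*sqrt(182658)/365316) - 2092749/1894105 = sqrt(5053538)/121772 - 2092749/1894105 = -2092749/1894105 + sqrt(5053538)/121772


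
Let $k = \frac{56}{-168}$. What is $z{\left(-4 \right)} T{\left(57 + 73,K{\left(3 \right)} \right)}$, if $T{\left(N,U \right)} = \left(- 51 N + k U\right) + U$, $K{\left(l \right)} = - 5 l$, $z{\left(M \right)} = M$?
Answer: $26560$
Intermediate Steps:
$k = - \frac{1}{3}$ ($k = 56 \left(- \frac{1}{168}\right) = - \frac{1}{3} \approx -0.33333$)
$T{\left(N,U \right)} = - 51 N + \frac{2 U}{3}$ ($T{\left(N,U \right)} = \left(- 51 N - \frac{U}{3}\right) + U = - 51 N + \frac{2 U}{3}$)
$z{\left(-4 \right)} T{\left(57 + 73,K{\left(3 \right)} \right)} = - 4 \left(- 51 \left(57 + 73\right) + \frac{2 \left(\left(-5\right) 3\right)}{3}\right) = - 4 \left(\left(-51\right) 130 + \frac{2}{3} \left(-15\right)\right) = - 4 \left(-6630 - 10\right) = \left(-4\right) \left(-6640\right) = 26560$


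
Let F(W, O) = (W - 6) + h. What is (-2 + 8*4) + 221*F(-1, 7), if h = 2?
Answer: -1075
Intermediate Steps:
F(W, O) = -4 + W (F(W, O) = (W - 6) + 2 = (-6 + W) + 2 = -4 + W)
(-2 + 8*4) + 221*F(-1, 7) = (-2 + 8*4) + 221*(-4 - 1) = (-2 + 32) + 221*(-5) = 30 - 1105 = -1075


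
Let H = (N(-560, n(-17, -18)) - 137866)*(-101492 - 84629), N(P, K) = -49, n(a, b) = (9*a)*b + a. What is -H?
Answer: -25668877715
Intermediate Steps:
n(a, b) = a + 9*a*b (n(a, b) = 9*a*b + a = a + 9*a*b)
H = 25668877715 (H = (-49 - 137866)*(-101492 - 84629) = -137915*(-186121) = 25668877715)
-H = -1*25668877715 = -25668877715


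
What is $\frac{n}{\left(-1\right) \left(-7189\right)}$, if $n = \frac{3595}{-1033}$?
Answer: $- \frac{3595}{7426237} \approx -0.00048409$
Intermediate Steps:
$n = - \frac{3595}{1033}$ ($n = 3595 \left(- \frac{1}{1033}\right) = - \frac{3595}{1033} \approx -3.4802$)
$\frac{n}{\left(-1\right) \left(-7189\right)} = - \frac{3595}{1033 \left(\left(-1\right) \left(-7189\right)\right)} = - \frac{3595}{1033 \cdot 7189} = \left(- \frac{3595}{1033}\right) \frac{1}{7189} = - \frac{3595}{7426237}$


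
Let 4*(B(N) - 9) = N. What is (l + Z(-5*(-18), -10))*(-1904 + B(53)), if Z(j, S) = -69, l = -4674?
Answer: 35700561/4 ≈ 8.9251e+6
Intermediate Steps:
B(N) = 9 + N/4
(l + Z(-5*(-18), -10))*(-1904 + B(53)) = (-4674 - 69)*(-1904 + (9 + (¼)*53)) = -4743*(-1904 + (9 + 53/4)) = -4743*(-1904 + 89/4) = -4743*(-7527/4) = 35700561/4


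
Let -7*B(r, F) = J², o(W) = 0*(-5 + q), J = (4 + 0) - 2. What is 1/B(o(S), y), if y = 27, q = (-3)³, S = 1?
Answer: -7/4 ≈ -1.7500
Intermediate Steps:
q = -27
J = 2 (J = 4 - 2 = 2)
o(W) = 0 (o(W) = 0*(-5 - 27) = 0*(-32) = 0)
B(r, F) = -4/7 (B(r, F) = -⅐*2² = -⅐*4 = -4/7)
1/B(o(S), y) = 1/(-4/7) = -7/4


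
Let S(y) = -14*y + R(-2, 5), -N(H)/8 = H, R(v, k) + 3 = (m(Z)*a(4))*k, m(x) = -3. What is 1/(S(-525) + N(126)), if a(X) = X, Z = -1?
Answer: 1/6279 ≈ 0.00015926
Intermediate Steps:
R(v, k) = -3 - 12*k (R(v, k) = -3 + (-3*4)*k = -3 - 12*k)
N(H) = -8*H
S(y) = -63 - 14*y (S(y) = -14*y + (-3 - 12*5) = -14*y + (-3 - 60) = -14*y - 63 = -63 - 14*y)
1/(S(-525) + N(126)) = 1/((-63 - 14*(-525)) - 8*126) = 1/((-63 + 7350) - 1008) = 1/(7287 - 1008) = 1/6279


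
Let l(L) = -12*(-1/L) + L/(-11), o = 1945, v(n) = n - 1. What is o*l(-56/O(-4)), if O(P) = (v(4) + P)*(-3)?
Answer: 947215/462 ≈ 2050.3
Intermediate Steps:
v(n) = -1 + n
O(P) = -9 - 3*P (O(P) = ((-1 + 4) + P)*(-3) = (3 + P)*(-3) = -9 - 3*P)
l(L) = 12/L - L/11 (l(L) = -(-12)/L + L*(-1/11) = 12/L - L/11)
o*l(-56/O(-4)) = 1945*(12/((-56/(-9 - 3*(-4)))) - (-56)/(11*(-9 - 3*(-4)))) = 1945*(12/((-56/(-9 + 12))) - (-56)/(11*(-9 + 12))) = 1945*(12/((-56/3)) - (-56)/(11*3)) = 1945*(12/((-56*⅓)) - (-56)/(11*3)) = 1945*(12/(-56/3) - 1/11*(-56/3)) = 1945*(12*(-3/56) + 56/33) = 1945*(-9/14 + 56/33) = 1945*(487/462) = 947215/462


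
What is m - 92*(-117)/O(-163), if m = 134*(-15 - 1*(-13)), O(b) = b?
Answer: -54448/163 ≈ -334.04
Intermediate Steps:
m = -268 (m = 134*(-15 + 13) = 134*(-2) = -268)
m - 92*(-117)/O(-163) = -268 - 92*(-117)/(-163) = -268 - (-10764)*(-1)/163 = -268 - 1*10764/163 = -268 - 10764/163 = -54448/163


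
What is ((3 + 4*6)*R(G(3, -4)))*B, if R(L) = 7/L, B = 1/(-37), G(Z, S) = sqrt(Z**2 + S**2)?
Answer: -189/185 ≈ -1.0216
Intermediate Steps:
G(Z, S) = sqrt(S**2 + Z**2)
B = -1/37 ≈ -0.027027
((3 + 4*6)*R(G(3, -4)))*B = ((3 + 4*6)*(7/(sqrt((-4)**2 + 3**2))))*(-1/37) = ((3 + 24)*(7/(sqrt(16 + 9))))*(-1/37) = (27*(7/(sqrt(25))))*(-1/37) = (27*(7/5))*(-1/37) = (189/5)*(-1/37) = -189/185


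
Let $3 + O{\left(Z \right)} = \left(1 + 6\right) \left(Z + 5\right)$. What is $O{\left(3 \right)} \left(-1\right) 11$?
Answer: $-583$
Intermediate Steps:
$O{\left(Z \right)} = 32 + 7 Z$ ($O{\left(Z \right)} = -3 + \left(1 + 6\right) \left(Z + 5\right) = -3 + 7 \left(5 + Z\right) = -3 + \left(35 + 7 Z\right) = 32 + 7 Z$)
$O{\left(3 \right)} \left(-1\right) 11 = \left(32 + 7 \cdot 3\right) \left(-1\right) 11 = \left(32 + 21\right) \left(-1\right) 11 = 53 \left(-1\right) 11 = \left(-53\right) 11 = -583$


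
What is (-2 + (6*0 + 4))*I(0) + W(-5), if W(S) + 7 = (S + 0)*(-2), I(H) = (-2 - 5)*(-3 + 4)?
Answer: -11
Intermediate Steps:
I(H) = -7 (I(H) = -7*1 = -7)
W(S) = -7 - 2*S (W(S) = -7 + (S + 0)*(-2) = -7 + S*(-2) = -7 - 2*S)
(-2 + (6*0 + 4))*I(0) + W(-5) = (-2 + (6*0 + 4))*(-7) + (-7 - 2*(-5)) = (-2 + (0 + 4))*(-7) + (-7 + 10) = (-2 + 4)*(-7) + 3 = 2*(-7) + 3 = -14 + 3 = -11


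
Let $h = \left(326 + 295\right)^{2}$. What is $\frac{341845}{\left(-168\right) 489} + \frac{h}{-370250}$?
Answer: $- \frac{11303520763}{2172627000} \approx -5.2027$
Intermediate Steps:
$h = 385641$ ($h = 621^{2} = 385641$)
$\frac{341845}{\left(-168\right) 489} + \frac{h}{-370250} = \frac{341845}{\left(-168\right) 489} + \frac{385641}{-370250} = \frac{341845}{-82152} + 385641 \left(- \frac{1}{370250}\right) = 341845 \left(- \frac{1}{82152}\right) - \frac{385641}{370250} = - \frac{48835}{11736} - \frac{385641}{370250} = - \frac{11303520763}{2172627000}$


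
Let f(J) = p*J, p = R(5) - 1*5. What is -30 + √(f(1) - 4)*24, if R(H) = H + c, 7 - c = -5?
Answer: -30 + 48*√2 ≈ 37.882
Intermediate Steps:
c = 12 (c = 7 - 1*(-5) = 7 + 5 = 12)
R(H) = 12 + H (R(H) = H + 12 = 12 + H)
p = 12 (p = (12 + 5) - 1*5 = 17 - 5 = 12)
f(J) = 12*J
-30 + √(f(1) - 4)*24 = -30 + √(12*1 - 4)*24 = -30 + √(12 - 4)*24 = -30 + √8*24 = -30 + (2*√2)*24 = -30 + 48*√2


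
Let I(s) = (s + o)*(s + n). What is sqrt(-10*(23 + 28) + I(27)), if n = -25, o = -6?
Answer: 6*I*sqrt(13) ≈ 21.633*I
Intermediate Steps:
I(s) = (-25 + s)*(-6 + s) (I(s) = (s - 6)*(s - 25) = (-6 + s)*(-25 + s) = (-25 + s)*(-6 + s))
sqrt(-10*(23 + 28) + I(27)) = sqrt(-10*(23 + 28) + (150 + 27**2 - 31*27)) = sqrt(-10*51 + (150 + 729 - 837)) = sqrt(-510 + 42) = sqrt(-468) = 6*I*sqrt(13)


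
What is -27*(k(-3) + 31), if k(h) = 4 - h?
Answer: -1026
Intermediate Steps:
-27*(k(-3) + 31) = -27*((4 - 1*(-3)) + 31) = -27*((4 + 3) + 31) = -27*(7 + 31) = -27*38 = -1026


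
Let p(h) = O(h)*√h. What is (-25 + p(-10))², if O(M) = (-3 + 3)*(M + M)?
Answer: 625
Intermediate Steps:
O(M) = 0 (O(M) = 0*(2*M) = 0)
p(h) = 0 (p(h) = 0*√h = 0)
(-25 + p(-10))² = (-25 + 0)² = (-25)² = 625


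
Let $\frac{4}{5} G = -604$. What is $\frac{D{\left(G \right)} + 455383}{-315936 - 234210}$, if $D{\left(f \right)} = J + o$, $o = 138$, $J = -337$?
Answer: $- \frac{75864}{91691} \approx -0.82739$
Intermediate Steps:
$G = -755$ ($G = \frac{5}{4} \left(-604\right) = -755$)
$D{\left(f \right)} = -199$ ($D{\left(f \right)} = -337 + 138 = -199$)
$\frac{D{\left(G \right)} + 455383}{-315936 - 234210} = \frac{-199 + 455383}{-315936 - 234210} = \frac{455184}{-550146} = 455184 \left(- \frac{1}{550146}\right) = - \frac{75864}{91691}$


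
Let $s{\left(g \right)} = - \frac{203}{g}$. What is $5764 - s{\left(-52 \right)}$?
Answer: $\frac{299525}{52} \approx 5760.1$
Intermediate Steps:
$5764 - s{\left(-52 \right)} = 5764 - - \frac{203}{-52} = 5764 - \left(-203\right) \left(- \frac{1}{52}\right) = 5764 - \frac{203}{52} = \frac{299525}{52}$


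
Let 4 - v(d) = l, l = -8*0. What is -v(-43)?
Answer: -4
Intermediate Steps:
l = 0
v(d) = 4 (v(d) = 4 - 1*0 = 4 + 0 = 4)
-v(-43) = -1*4 = -4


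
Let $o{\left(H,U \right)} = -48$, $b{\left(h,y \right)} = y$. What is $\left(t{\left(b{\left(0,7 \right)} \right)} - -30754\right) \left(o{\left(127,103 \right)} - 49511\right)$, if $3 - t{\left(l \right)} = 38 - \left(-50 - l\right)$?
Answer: $-1519578058$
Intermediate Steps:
$t{\left(l \right)} = -85 - l$ ($t{\left(l \right)} = 3 - \left(38 - \left(-50 - l\right)\right) = 3 - \left(38 + \left(50 + l\right)\right) = 3 - \left(88 + l\right) = -85 - l$)
$\left(t{\left(b{\left(0,7 \right)} \right)} - -30754\right) \left(o{\left(127,103 \right)} - 49511\right) = \left(\left(-85 - 7\right) - -30754\right) \left(-48 - 49511\right) = \left(\left(-85 - 7\right) + 30754\right) \left(-49559\right) = \left(-92 + 30754\right) \left(-49559\right) = 30662 \left(-49559\right) = -1519578058$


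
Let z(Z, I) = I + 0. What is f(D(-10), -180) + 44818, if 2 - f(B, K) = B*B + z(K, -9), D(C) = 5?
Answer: 44804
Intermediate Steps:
z(Z, I) = I
f(B, K) = 11 - B² (f(B, K) = 2 - (B*B - 9) = 2 - (B² - 9) = 2 - (-9 + B²) = 2 + (9 - B²) = 11 - B²)
f(D(-10), -180) + 44818 = (11 - 1*5²) + 44818 = (11 - 1*25) + 44818 = (11 - 25) + 44818 = -14 + 44818 = 44804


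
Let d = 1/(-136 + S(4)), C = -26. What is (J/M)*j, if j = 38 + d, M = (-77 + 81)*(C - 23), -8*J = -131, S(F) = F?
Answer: -656965/206976 ≈ -3.1741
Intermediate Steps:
d = -1/132 (d = 1/(-136 + 4) = 1/(-132) = -1/132 ≈ -0.0075758)
J = 131/8 (J = -1/8*(-131) = 131/8 ≈ 16.375)
M = -196 (M = (-77 + 81)*(-26 - 23) = 4*(-49) = -196)
j = 5015/132 (j = 38 - 1/132 = 5015/132 ≈ 37.992)
(J/M)*j = ((131/8)/(-196))*(5015/132) = ((131/8)*(-1/196))*(5015/132) = -131/1568*5015/132 = -656965/206976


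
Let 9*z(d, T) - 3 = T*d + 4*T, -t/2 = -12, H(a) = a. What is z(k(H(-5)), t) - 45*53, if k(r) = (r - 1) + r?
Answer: -7210/3 ≈ -2403.3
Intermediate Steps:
t = 24 (t = -2*(-12) = 24)
k(r) = -1 + 2*r (k(r) = (-1 + r) + r = -1 + 2*r)
z(d, T) = ⅓ + 4*T/9 + T*d/9 (z(d, T) = ⅓ + (T*d + 4*T)/9 = ⅓ + (4*T + T*d)/9 = ⅓ + (4*T/9 + T*d/9) = ⅓ + 4*T/9 + T*d/9)
z(k(H(-5)), t) - 45*53 = (⅓ + (4/9)*24 + (⅑)*24*(-1 + 2*(-5))) - 45*53 = (⅓ + 32/3 + (⅑)*24*(-1 - 10)) - 2385 = (⅓ + 32/3 + (⅑)*24*(-11)) - 2385 = (⅓ + 32/3 - 88/3) - 2385 = -55/3 - 2385 = -7210/3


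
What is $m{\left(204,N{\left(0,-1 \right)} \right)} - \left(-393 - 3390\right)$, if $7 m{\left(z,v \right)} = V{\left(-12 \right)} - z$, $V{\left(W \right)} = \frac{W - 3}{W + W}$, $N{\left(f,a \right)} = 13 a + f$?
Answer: $\frac{210221}{56} \approx 3753.9$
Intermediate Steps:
$N{\left(f,a \right)} = f + 13 a$
$V{\left(W \right)} = \frac{-3 + W}{2 W}$
$m{\left(z,v \right)} = \frac{5}{56} - \frac{z}{7}$ ($m{\left(z,v \right)} = \frac{\frac{-3 - 12}{2 \left(-12\right)} - z}{7} = \frac{\frac{1}{2} \left(- \frac{1}{12}\right) \left(-15\right) - z}{7} = \frac{\frac{5}{8} - z}{7} = \frac{5}{56} - \frac{z}{7}$)
$m{\left(204,N{\left(0,-1 \right)} \right)} - \left(-393 - 3390\right) = \left(\frac{5}{56} - \frac{204}{7}\right) - \left(-393 - 3390\right) = \left(\frac{5}{56} - \frac{204}{7}\right) - -3783 = - \frac{1627}{56} + 3783 = \frac{210221}{56}$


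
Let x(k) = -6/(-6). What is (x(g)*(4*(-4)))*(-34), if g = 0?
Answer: 544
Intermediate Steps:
x(k) = 1 (x(k) = -6*(-⅙) = 1)
(x(g)*(4*(-4)))*(-34) = (1*(4*(-4)))*(-34) = (1*(-16))*(-34) = -16*(-34) = 544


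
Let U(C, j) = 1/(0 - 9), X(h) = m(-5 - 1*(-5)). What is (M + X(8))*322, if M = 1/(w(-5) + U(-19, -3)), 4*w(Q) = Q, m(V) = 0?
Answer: -1656/7 ≈ -236.57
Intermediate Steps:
w(Q) = Q/4
X(h) = 0
U(C, j) = -⅑ (U(C, j) = 1/(-9) = -⅑)
M = -36/49 (M = 1/((¼)*(-5) - ⅑) = 1/(-5/4 - ⅑) = 1/(-49/36) = -36/49 ≈ -0.73469)
(M + X(8))*322 = (-36/49 + 0)*322 = -36/49*322 = -1656/7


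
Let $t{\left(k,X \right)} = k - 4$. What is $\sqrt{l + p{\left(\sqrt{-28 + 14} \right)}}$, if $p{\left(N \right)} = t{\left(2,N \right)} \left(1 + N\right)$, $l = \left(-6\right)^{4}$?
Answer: $\sqrt{1294 - 2 i \sqrt{14}} \approx 35.972 - 0.104 i$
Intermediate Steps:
$t{\left(k,X \right)} = -4 + k$
$l = 1296$
$p{\left(N \right)} = -2 - 2 N$ ($p{\left(N \right)} = \left(-4 + 2\right) \left(1 + N\right) = - 2 \left(1 + N\right) = -2 - 2 N$)
$\sqrt{l + p{\left(\sqrt{-28 + 14} \right)}} = \sqrt{1296 - \left(2 + 2 \sqrt{-28 + 14}\right)} = \sqrt{1296 - \left(2 + 2 \sqrt{-14}\right)} = \sqrt{1296 - \left(2 + 2 i \sqrt{14}\right)} = \sqrt{1294 - 2 i \sqrt{14}}$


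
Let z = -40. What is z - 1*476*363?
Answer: -172828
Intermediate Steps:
z - 1*476*363 = -40 - 1*476*363 = -40 - 476*363 = -40 - 172788 = -172828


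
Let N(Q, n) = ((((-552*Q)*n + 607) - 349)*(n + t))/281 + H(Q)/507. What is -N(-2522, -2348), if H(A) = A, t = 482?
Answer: -237880292916482/10959 ≈ -2.1706e+10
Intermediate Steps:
N(Q, n) = Q/507 + (258 - 552*Q*n)*(482 + n)/281 (N(Q, n) = ((((-552*Q)*n + 607) - 349)*(n + 482))/281 + Q/507 = (((-552*Q*n + 607) - 349)*(482 + n))*(1/281) + Q*(1/507) = (((607 - 552*Q*n) - 349)*(482 + n))*(1/281) + Q/507 = ((258 - 552*Q*n)*(482 + n))*(1/281) + Q/507 = (258 - 552*Q*n)*(482 + n)/281 + Q/507 = Q/507 + (258 - 552*Q*n)*(482 + n)/281)
-N(-2522, -2348) = -(124356/281 + (1/507)*(-2522) + (258/281)*(-2348) - 266064/281*(-2522)*(-2348) - 552/281*(-2522)*(-2348)**2) = -(124356/281 - 194/39 - 605784/281 - 1575539481984/281 - 552/281*(-2522)*5513104) = -(124356/281 - 194/39 - 605784/281 - 1575539481984/281 + 7675034654976/281) = -1*237880292916482/10959 = -237880292916482/10959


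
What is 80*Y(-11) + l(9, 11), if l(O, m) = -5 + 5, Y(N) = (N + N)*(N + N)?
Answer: 38720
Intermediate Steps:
Y(N) = 4*N**2 (Y(N) = (2*N)*(2*N) = 4*N**2)
l(O, m) = 0
80*Y(-11) + l(9, 11) = 80*(4*(-11)**2) + 0 = 80*(4*121) + 0 = 80*484 + 0 = 38720 + 0 = 38720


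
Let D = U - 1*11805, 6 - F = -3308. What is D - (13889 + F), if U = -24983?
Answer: -53991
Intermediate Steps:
F = 3314 (F = 6 - 1*(-3308) = 6 + 3308 = 3314)
D = -36788 (D = -24983 - 1*11805 = -24983 - 11805 = -36788)
D - (13889 + F) = -36788 - (13889 + 3314) = -36788 - 1*17203 = -36788 - 17203 = -53991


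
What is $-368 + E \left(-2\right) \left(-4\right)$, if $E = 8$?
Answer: $-304$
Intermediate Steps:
$-368 + E \left(-2\right) \left(-4\right) = -368 + 8 \left(-2\right) \left(-4\right) = -368 - -64 = -368 + 64 = -304$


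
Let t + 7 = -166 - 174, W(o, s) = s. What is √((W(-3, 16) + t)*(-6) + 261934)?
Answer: 4*√16495 ≈ 513.73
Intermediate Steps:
t = -347 (t = -7 + (-166 - 174) = -7 - 340 = -347)
√((W(-3, 16) + t)*(-6) + 261934) = √((16 - 347)*(-6) + 261934) = √(-331*(-6) + 261934) = √(1986 + 261934) = √263920 = 4*√16495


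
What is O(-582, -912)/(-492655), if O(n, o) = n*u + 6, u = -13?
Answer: -7572/492655 ≈ -0.015370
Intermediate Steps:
O(n, o) = 6 - 13*n (O(n, o) = n*(-13) + 6 = -13*n + 6 = 6 - 13*n)
O(-582, -912)/(-492655) = (6 - 13*(-582))/(-492655) = (6 + 7566)*(-1/492655) = 7572*(-1/492655) = -7572/492655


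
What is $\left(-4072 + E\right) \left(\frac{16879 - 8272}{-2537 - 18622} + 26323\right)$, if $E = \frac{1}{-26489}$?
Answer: $- \frac{6675051768759750}{62275639} \approx -1.0719 \cdot 10^{8}$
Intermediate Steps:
$E = - \frac{1}{26489} \approx -3.7752 \cdot 10^{-5}$
$\left(-4072 + E\right) \left(\frac{16879 - 8272}{-2537 - 18622} + 26323\right) = \left(-4072 - \frac{1}{26489}\right) \left(\frac{16879 - 8272}{-2537 - 18622} + 26323\right) = - \frac{107863209 \left(\frac{8607}{-21159} + 26323\right)}{26489} = - \frac{107863209 \left(8607 \left(- \frac{1}{21159}\right) + 26323\right)}{26489} = - \frac{107863209 \left(- \frac{2869}{7053} + 26323\right)}{26489} = \left(- \frac{107863209}{26489}\right) \frac{185653250}{7053} = - \frac{6675051768759750}{62275639}$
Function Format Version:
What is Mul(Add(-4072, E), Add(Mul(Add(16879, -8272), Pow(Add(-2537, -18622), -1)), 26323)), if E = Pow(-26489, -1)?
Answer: Rational(-6675051768759750, 62275639) ≈ -1.0719e+8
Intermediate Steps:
E = Rational(-1, 26489) ≈ -3.7752e-5
Mul(Add(-4072, E), Add(Mul(Add(16879, -8272), Pow(Add(-2537, -18622), -1)), 26323)) = Mul(Add(-4072, Rational(-1, 26489)), Add(Mul(Add(16879, -8272), Pow(Add(-2537, -18622), -1)), 26323)) = Mul(Rational(-107863209, 26489), Add(Mul(8607, Pow(-21159, -1)), 26323)) = Mul(Rational(-107863209, 26489), Add(Mul(8607, Rational(-1, 21159)), 26323)) = Mul(Rational(-107863209, 26489), Add(Rational(-2869, 7053), 26323)) = Mul(Rational(-107863209, 26489), Rational(185653250, 7053)) = Rational(-6675051768759750, 62275639)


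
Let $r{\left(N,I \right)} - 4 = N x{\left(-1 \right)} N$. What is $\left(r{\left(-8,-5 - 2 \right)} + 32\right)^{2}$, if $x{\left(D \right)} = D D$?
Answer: $10000$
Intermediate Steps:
$x{\left(D \right)} = D^{2}$
$r{\left(N,I \right)} = 4 + N^{2}$ ($r{\left(N,I \right)} = 4 + N \left(-1\right)^{2} N = 4 + N 1 N = 4 + N N = 4 + N^{2}$)
$\left(r{\left(-8,-5 - 2 \right)} + 32\right)^{2} = \left(\left(4 + \left(-8\right)^{2}\right) + 32\right)^{2} = \left(\left(4 + 64\right) + 32\right)^{2} = \left(68 + 32\right)^{2} = 100^{2} = 10000$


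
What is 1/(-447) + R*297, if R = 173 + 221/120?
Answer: 928472153/17880 ≈ 51928.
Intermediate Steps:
R = 20981/120 (R = 173 + 221*(1/120) = 173 + 221/120 = 20981/120 ≈ 174.84)
1/(-447) + R*297 = 1/(-447) + (20981/120)*297 = -1/447 + 2077119/40 = 928472153/17880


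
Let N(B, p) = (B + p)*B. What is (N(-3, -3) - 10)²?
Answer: 64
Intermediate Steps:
N(B, p) = B*(B + p)
(N(-3, -3) - 10)² = (-3*(-3 - 3) - 10)² = (-3*(-6) - 10)² = (18 - 10)² = 8² = 64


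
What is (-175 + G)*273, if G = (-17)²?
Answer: 31122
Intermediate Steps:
G = 289
(-175 + G)*273 = (-175 + 289)*273 = 114*273 = 31122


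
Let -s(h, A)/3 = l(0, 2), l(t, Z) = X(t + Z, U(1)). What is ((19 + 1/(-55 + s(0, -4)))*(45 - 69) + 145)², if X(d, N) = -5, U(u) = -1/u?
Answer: 2408704/25 ≈ 96348.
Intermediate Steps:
l(t, Z) = -5
s(h, A) = 15 (s(h, A) = -3*(-5) = 15)
((19 + 1/(-55 + s(0, -4)))*(45 - 69) + 145)² = ((19 + 1/(-55 + 15))*(45 - 69) + 145)² = ((19 + 1/(-40))*(-24) + 145)² = ((19 - 1/40)*(-24) + 145)² = ((759/40)*(-24) + 145)² = (-2277/5 + 145)² = (-1552/5)² = 2408704/25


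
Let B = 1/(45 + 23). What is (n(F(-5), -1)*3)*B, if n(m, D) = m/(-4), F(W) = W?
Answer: 15/272 ≈ 0.055147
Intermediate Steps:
B = 1/68 ≈ 0.014706
n(m, D) = -m/4 (n(m, D) = m*(-¼) = -m/4)
(n(F(-5), -1)*3)*B = (-¼*(-5)*3)*(1/68) = ((5/4)*3)*(1/68) = (15/4)*(1/68) = 15/272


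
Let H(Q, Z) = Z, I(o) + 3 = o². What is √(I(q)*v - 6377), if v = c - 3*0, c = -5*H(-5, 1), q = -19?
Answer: I*√8167 ≈ 90.371*I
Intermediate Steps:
I(o) = -3 + o²
c = -5 (c = -5*1 = -5)
v = -5 (v = -5 - 3*0 = -5 + 0 = -5)
√(I(q)*v - 6377) = √((-3 + (-19)²)*(-5) - 6377) = √((-3 + 361)*(-5) - 6377) = √(358*(-5) - 6377) = √(-1790 - 6377) = √(-8167) = I*√8167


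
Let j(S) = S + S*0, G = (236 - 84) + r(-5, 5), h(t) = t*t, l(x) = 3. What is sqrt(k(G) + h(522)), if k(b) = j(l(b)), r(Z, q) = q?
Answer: sqrt(272487) ≈ 522.00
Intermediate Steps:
h(t) = t**2
G = 157 (G = (236 - 84) + 5 = 152 + 5 = 157)
j(S) = S (j(S) = S + 0 = S)
k(b) = 3
sqrt(k(G) + h(522)) = sqrt(3 + 522**2) = sqrt(3 + 272484) = sqrt(272487)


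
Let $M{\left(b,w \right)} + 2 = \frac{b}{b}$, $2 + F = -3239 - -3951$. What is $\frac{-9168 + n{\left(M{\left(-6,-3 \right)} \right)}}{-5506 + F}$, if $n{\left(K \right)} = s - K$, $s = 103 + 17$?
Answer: $\frac{83}{44} \approx 1.8864$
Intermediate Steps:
$F = 710$ ($F = -2 - -712 = -2 + \left(-3239 + 3951\right) = -2 + 712 = 710$)
$s = 120$
$M{\left(b,w \right)} = -1$ ($M{\left(b,w \right)} = -2 + \frac{b}{b} = -2 + 1 = -1$)
$n{\left(K \right)} = 120 - K$
$\frac{-9168 + n{\left(M{\left(-6,-3 \right)} \right)}}{-5506 + F} = \frac{-9168 + \left(120 - -1\right)}{-5506 + 710} = \frac{-9168 + \left(120 + 1\right)}{-4796} = \left(-9168 + 121\right) \left(- \frac{1}{4796}\right) = \left(-9047\right) \left(- \frac{1}{4796}\right) = \frac{83}{44}$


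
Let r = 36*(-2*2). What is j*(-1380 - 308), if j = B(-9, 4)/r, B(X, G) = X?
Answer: -211/2 ≈ -105.50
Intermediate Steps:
r = -144 (r = 36*(-4) = -144)
j = 1/16 (j = -9/(-144) = -9*(-1/144) = 1/16 ≈ 0.062500)
j*(-1380 - 308) = (-1380 - 308)/16 = (1/16)*(-1688) = -211/2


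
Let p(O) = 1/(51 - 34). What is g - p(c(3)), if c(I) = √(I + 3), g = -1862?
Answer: -31655/17 ≈ -1862.1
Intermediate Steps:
c(I) = √(3 + I)
p(O) = 1/17
g - p(c(3)) = -1862 - 1*1/17 = -1862 - 1/17 = -31655/17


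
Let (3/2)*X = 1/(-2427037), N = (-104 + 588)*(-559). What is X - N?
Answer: 1969948267714/7281111 ≈ 2.7056e+5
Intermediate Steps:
N = -270556 (N = 484*(-559) = -270556)
X = -2/7281111 (X = (⅔)/(-2427037) = (⅔)*(-1/2427037) = -2/7281111 ≈ -2.7468e-7)
X - N = -2/7281111 - 1*(-270556) = -2/7281111 + 270556 = 1969948267714/7281111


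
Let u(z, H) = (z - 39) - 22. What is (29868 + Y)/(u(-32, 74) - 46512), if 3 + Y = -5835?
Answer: -1602/3107 ≈ -0.51561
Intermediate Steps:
Y = -5838 (Y = -3 - 5835 = -5838)
u(z, H) = -61 + z (u(z, H) = (-39 + z) - 22 = -61 + z)
(29868 + Y)/(u(-32, 74) - 46512) = (29868 - 5838)/((-61 - 32) - 46512) = 24030/(-93 - 46512) = 24030/(-46605) = 24030*(-1/46605) = -1602/3107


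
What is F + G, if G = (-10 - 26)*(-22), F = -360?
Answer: 432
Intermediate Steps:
G = 792 (G = -36*(-22) = 792)
F + G = -360 + 792 = 432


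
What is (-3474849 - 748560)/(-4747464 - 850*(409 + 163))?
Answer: 4223409/5233664 ≈ 0.80697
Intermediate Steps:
(-3474849 - 748560)/(-4747464 - 850*(409 + 163)) = -4223409/(-4747464 - 850*572) = -4223409/(-4747464 - 486200) = -4223409/(-5233664) = -4223409*(-1/5233664) = 4223409/5233664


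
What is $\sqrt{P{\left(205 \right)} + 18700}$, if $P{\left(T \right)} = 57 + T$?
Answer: $\sqrt{18962} \approx 137.7$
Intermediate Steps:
$\sqrt{P{\left(205 \right)} + 18700} = \sqrt{\left(57 + 205\right) + 18700} = \sqrt{262 + 18700} = \sqrt{18962}$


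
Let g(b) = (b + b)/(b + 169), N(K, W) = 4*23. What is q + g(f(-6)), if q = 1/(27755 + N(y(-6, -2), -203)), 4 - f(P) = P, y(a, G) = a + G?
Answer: 557119/4984613 ≈ 0.11177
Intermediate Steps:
y(a, G) = G + a
f(P) = 4 - P
N(K, W) = 92
g(b) = 2*b/(169 + b) (g(b) = (2*b)/(169 + b) = 2*b/(169 + b))
q = 1/27847 (q = 1/(27755 + 92) = 1/27847 ≈ 3.5911e-5)
q + g(f(-6)) = 1/27847 + 2*(4 - 1*(-6))/(169 + (4 - 1*(-6))) = 1/27847 + 2*(4 + 6)/(169 + (4 + 6)) = 1/27847 + 2*10/(169 + 10) = 1/27847 + 2*10/179 = 1/27847 + 2*10*(1/179) = 1/27847 + 20/179 = 557119/4984613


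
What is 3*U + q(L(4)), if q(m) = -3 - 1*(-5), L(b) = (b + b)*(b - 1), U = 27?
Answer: 83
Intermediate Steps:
L(b) = 2*b*(-1 + b) (L(b) = (2*b)*(-1 + b) = 2*b*(-1 + b))
q(m) = 2 (q(m) = -3 + 5 = 2)
3*U + q(L(4)) = 3*27 + 2 = 81 + 2 = 83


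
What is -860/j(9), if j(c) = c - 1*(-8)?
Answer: -860/17 ≈ -50.588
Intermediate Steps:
j(c) = 8 + c (j(c) = c + 8 = 8 + c)
-860/j(9) = -860/(8 + 9) = -860/17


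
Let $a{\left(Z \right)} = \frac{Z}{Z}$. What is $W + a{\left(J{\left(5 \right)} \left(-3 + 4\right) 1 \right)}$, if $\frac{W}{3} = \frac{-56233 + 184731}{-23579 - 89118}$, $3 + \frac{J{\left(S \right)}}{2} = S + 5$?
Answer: $- \frac{272797}{112697} \approx -2.4206$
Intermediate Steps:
$J{\left(S \right)} = 4 + 2 S$ ($J{\left(S \right)} = -6 + 2 \left(S + 5\right) = -6 + 2 \left(5 + S\right) = -6 + \left(10 + 2 S\right) = 4 + 2 S$)
$a{\left(Z \right)} = 1$
$W = - \frac{385494}{112697}$ ($W = 3 \frac{-56233 + 184731}{-23579 - 89118} = 3 \frac{128498}{-112697} = 3 \cdot 128498 \left(- \frac{1}{112697}\right) = 3 \left(- \frac{128498}{112697}\right) = - \frac{385494}{112697} \approx -3.4206$)
$W + a{\left(J{\left(5 \right)} \left(-3 + 4\right) 1 \right)} = - \frac{385494}{112697} + 1 = - \frac{272797}{112697}$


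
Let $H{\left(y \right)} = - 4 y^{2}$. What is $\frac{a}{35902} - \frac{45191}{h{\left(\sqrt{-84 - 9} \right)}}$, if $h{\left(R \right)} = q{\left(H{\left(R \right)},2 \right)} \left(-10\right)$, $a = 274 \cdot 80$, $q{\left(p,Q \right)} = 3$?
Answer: $\frac{811552441}{538530} \approx 1507.0$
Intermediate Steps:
$a = 21920$
$h{\left(R \right)} = -30$ ($h{\left(R \right)} = 3 \left(-10\right) = -30$)
$\frac{a}{35902} - \frac{45191}{h{\left(\sqrt{-84 - 9} \right)}} = \frac{21920}{35902} - \frac{45191}{-30} = 21920 \cdot \frac{1}{35902} - - \frac{45191}{30} = \frac{10960}{17951} + \frac{45191}{30} = \frac{811552441}{538530}$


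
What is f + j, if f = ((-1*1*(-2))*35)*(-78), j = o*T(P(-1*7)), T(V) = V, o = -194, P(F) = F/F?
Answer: -5654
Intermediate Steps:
P(F) = 1
j = -194 (j = -194*1 = -194)
f = -5460 (f = (-1*(-2)*35)*(-78) = (2*35)*(-78) = 70*(-78) = -5460)
f + j = -5460 - 194 = -5654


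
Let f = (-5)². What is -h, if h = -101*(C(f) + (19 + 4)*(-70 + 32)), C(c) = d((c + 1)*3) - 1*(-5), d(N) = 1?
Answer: -87668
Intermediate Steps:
f = 25
C(c) = 6 (C(c) = 1 - 1*(-5) = 1 + 5 = 6)
h = 87668 (h = -101*(6 + (19 + 4)*(-70 + 32)) = -101*(6 + 23*(-38)) = -101*(6 - 874) = -101*(-868) = 87668)
-h = -1*87668 = -87668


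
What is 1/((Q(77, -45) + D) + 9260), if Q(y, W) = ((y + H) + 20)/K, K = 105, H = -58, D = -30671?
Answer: -35/749372 ≈ -4.6706e-5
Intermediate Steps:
Q(y, W) = -38/105 + y/105 (Q(y, W) = ((y - 58) + 20)/105 = ((-58 + y) + 20)*(1/105) = (-38 + y)*(1/105) = -38/105 + y/105)
1/((Q(77, -45) + D) + 9260) = 1/(((-38/105 + (1/105)*77) - 30671) + 9260) = 1/(((-38/105 + 11/15) - 30671) + 9260) = 1/((13/35 - 30671) + 9260) = 1/(-1073472/35 + 9260) = 1/(-749372/35) = -35/749372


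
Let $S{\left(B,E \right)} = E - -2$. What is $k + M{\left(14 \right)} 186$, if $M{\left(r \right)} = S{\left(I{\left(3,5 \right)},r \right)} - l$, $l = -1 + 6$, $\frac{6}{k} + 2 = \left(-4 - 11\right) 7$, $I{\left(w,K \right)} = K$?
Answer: $\frac{218916}{107} \approx 2045.9$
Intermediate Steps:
$k = - \frac{6}{107}$ ($k = \frac{6}{-2 + \left(-4 - 11\right) 7} = \frac{6}{-2 - 105} = \frac{6}{-107} = 6 \left(- \frac{1}{107}\right) = - \frac{6}{107} \approx -0.056075$)
$S{\left(B,E \right)} = 2 + E$ ($S{\left(B,E \right)} = E + 2 = 2 + E$)
$l = 5$
$M{\left(r \right)} = -3 + r$ ($M{\left(r \right)} = \left(2 + r\right) - 5 = -3 + r$)
$k + M{\left(14 \right)} 186 = - \frac{6}{107} + \left(-3 + 14\right) 186 = - \frac{6}{107} + 11 \cdot 186 = - \frac{6}{107} + 2046 = \frac{218916}{107}$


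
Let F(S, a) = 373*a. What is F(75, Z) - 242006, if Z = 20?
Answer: -234546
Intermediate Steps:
F(75, Z) - 242006 = 373*20 - 242006 = 7460 - 242006 = -234546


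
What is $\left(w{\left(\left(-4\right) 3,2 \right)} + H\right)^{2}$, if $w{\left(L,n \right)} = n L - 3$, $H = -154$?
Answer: $32761$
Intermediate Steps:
$w{\left(L,n \right)} = -3 + L n$ ($w{\left(L,n \right)} = L n - 3 = -3 + L n$)
$\left(w{\left(\left(-4\right) 3,2 \right)} + H\right)^{2} = \left(\left(-3 + \left(-4\right) 3 \cdot 2\right) - 154\right)^{2} = \left(\left(-3 - 24\right) - 154\right)^{2} = \left(-27 - 154\right)^{2} = \left(-181\right)^{2} = 32761$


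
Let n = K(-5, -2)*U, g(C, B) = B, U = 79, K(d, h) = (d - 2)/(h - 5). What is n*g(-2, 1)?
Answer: 79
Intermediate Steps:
K(d, h) = (-2 + d)/(-5 + h)
n = 79 (n = ((-2 - 5)/(-5 - 2))*79 = (-7/(-7))*79 = -1/7*(-7)*79 = 1*79 = 79)
n*g(-2, 1) = 79*1 = 79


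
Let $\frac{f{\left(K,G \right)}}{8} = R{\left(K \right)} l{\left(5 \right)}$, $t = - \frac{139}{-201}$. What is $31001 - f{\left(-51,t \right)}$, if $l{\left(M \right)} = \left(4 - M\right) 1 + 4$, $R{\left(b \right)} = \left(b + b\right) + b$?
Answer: $34673$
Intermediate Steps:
$t = \frac{139}{201}$ ($t = \left(-139\right) \left(- \frac{1}{201}\right) = \frac{139}{201} \approx 0.69154$)
$R{\left(b \right)} = 3 b$ ($R{\left(b \right)} = 2 b + b = 3 b$)
$l{\left(M \right)} = 8 - M$ ($l{\left(M \right)} = \left(4 - M\right) + 4 = 8 - M$)
$f{\left(K,G \right)} = 72 K$ ($f{\left(K,G \right)} = 8 \cdot 3 K \left(8 - 5\right) = 8 \cdot 3 K 3 = 8 \cdot 9 K = 72 K$)
$31001 - f{\left(-51,t \right)} = 31001 - 72 \left(-51\right) = 31001 - -3672 = 31001 + 3672 = 34673$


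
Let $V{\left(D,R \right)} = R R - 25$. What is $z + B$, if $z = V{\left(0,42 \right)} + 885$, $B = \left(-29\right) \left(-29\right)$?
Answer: $3465$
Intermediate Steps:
$V{\left(D,R \right)} = -25 + R^{2}$ ($V{\left(D,R \right)} = R^{2} - 25 = -25 + R^{2}$)
$B = 841$
$z = 2624$ ($z = \left(-25 + 42^{2}\right) + 885 = \left(-25 + 1764\right) + 885 = 1739 + 885 = 2624$)
$z + B = 2624 + 841 = 3465$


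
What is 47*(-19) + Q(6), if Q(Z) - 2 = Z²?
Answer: -855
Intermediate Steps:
Q(Z) = 2 + Z²
47*(-19) + Q(6) = 47*(-19) + (2 + 6²) = -893 + (2 + 36) = -893 + 38 = -855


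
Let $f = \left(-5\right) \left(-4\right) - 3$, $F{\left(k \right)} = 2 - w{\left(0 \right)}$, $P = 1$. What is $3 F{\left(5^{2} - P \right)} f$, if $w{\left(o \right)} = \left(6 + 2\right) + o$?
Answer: $-306$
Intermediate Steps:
$w{\left(o \right)} = 8 + o$
$F{\left(k \right)} = -6$ ($F{\left(k \right)} = 2 - \left(8 + 0\right) = 2 - 8 = -6$)
$f = 17$ ($f = 20 - 3 = 17$)
$3 F{\left(5^{2} - P \right)} f = 3 \left(-6\right) 17 = \left(-18\right) 17 = -306$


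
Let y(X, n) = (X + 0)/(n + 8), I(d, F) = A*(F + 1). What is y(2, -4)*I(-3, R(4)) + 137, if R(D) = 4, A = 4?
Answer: 147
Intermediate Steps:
I(d, F) = 4 + 4*F (I(d, F) = 4*(F + 1) = 4*(1 + F) = 4 + 4*F)
y(X, n) = X/(8 + n)
y(2, -4)*I(-3, R(4)) + 137 = (2/(8 - 4))*(4 + 4*4) + 137 = (2/4)*(4 + 16) + 137 = (2*(1/4))*20 + 137 = (1/2)*20 + 137 = 10 + 137 = 147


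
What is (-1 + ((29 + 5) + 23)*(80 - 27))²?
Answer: 9120400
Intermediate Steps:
(-1 + ((29 + 5) + 23)*(80 - 27))² = (-1 + (34 + 23)*53)² = (-1 + 57*53)² = (-1 + 3021)² = 3020² = 9120400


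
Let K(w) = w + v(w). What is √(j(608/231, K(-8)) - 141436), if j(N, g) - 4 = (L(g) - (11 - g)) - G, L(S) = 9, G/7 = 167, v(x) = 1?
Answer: I*√142610 ≈ 377.64*I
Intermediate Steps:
G = 1169 (G = 7*167 = 1169)
K(w) = 1 + w (K(w) = w + 1 = 1 + w)
j(N, g) = -1167 + g (j(N, g) = 4 + ((9 - (11 - g)) - 1*1169) = 4 + ((9 + (-11 + g)) - 1169) = 4 + ((-2 + g) - 1169) = 4 + (-1171 + g) = -1167 + g)
√(j(608/231, K(-8)) - 141436) = √((-1167 + (1 - 8)) - 141436) = √((-1167 - 7) - 141436) = √(-1174 - 141436) = √(-142610) = I*√142610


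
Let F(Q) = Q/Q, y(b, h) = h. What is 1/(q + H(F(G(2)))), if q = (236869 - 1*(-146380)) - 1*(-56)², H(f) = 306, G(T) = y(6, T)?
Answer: 1/380419 ≈ 2.6287e-6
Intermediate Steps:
G(T) = T
F(Q) = 1
q = 380113 (q = (236869 + 146380) - 1*3136 = 383249 - 3136 = 380113)
1/(q + H(F(G(2)))) = 1/(380113 + 306) = 1/380419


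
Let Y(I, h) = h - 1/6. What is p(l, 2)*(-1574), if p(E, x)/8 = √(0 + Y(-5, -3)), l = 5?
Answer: -6296*I*√114/3 ≈ -22408.0*I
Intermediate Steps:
Y(I, h) = -⅙ + h (Y(I, h) = h - 1*⅙ = h - ⅙ = -⅙ + h)
p(E, x) = 4*I*√114/3 (p(E, x) = 8*√(0 + (-⅙ - 3)) = 8*√(0 - 19/6) = 8*√(-19/6) = 8*(I*√114/6) = 4*I*√114/3)
p(l, 2)*(-1574) = (4*I*√114/3)*(-1574) = -6296*I*√114/3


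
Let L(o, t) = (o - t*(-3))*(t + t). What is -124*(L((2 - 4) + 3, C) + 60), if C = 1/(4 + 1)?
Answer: -187984/25 ≈ -7519.4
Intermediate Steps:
C = ⅕ (C = 1/5 = ⅕ ≈ 0.20000)
L(o, t) = 2*t*(o + 3*t) (L(o, t) = (o + 3*t)*(2*t) = 2*t*(o + 3*t))
-124*(L((2 - 4) + 3, C) + 60) = -124*(2*(⅕)*(((2 - 4) + 3) + 3*(⅕)) + 60) = -124*(2*(⅕)*((-2 + 3) + ⅗) + 60) = -124*(2*(⅕)*(1 + ⅗) + 60) = -124*(2*(⅕)*(8/5) + 60) = -124*(16/25 + 60) = -124*1516/25 = -187984/25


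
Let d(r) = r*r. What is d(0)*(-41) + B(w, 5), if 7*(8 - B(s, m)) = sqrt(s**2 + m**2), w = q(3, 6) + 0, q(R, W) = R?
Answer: 8 - sqrt(34)/7 ≈ 7.1670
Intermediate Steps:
d(r) = r**2
w = 3 (w = 3 + 0 = 3)
B(s, m) = 8 - sqrt(m**2 + s**2)/7 (B(s, m) = 8 - sqrt(s**2 + m**2)/7 = 8 - sqrt(m**2 + s**2)/7)
d(0)*(-41) + B(w, 5) = 0**2*(-41) + (8 - sqrt(5**2 + 3**2)/7) = 0*(-41) + (8 - sqrt(25 + 9)/7) = 0 + (8 - sqrt(34)/7) = 8 - sqrt(34)/7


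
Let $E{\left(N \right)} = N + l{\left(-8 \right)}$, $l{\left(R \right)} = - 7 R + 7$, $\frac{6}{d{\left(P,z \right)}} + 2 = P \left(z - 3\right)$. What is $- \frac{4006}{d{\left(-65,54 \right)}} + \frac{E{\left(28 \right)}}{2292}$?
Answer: $\frac{1691992885}{764} \approx 2.2147 \cdot 10^{6}$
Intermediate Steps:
$d{\left(P,z \right)} = \frac{6}{-2 + P \left(-3 + z\right)}$ ($d{\left(P,z \right)} = \frac{6}{-2 + P \left(z - 3\right)} = \frac{6}{-2 + P \left(-3 + z\right)}$)
$l{\left(R \right)} = 7 - 7 R$
$E{\left(N \right)} = 63 + N$ ($E{\left(N \right)} = N + \left(7 - -56\right) = N + \left(7 + 56\right) = N + 63 = 63 + N$)
$- \frac{4006}{d{\left(-65,54 \right)}} + \frac{E{\left(28 \right)}}{2292} = - \frac{4006}{6 \frac{1}{-2 - -195 - 3510}} + \frac{63 + 28}{2292} = - \frac{4006}{6 \frac{1}{-2 + 195 - 3510}} + 91 \cdot \frac{1}{2292} = - \frac{4006}{6 \frac{1}{-3317}} + \frac{91}{2292} = - \frac{4006}{6 \left(- \frac{1}{3317}\right)} + \frac{91}{2292} = - \frac{4006}{- \frac{6}{3317}} + \frac{91}{2292} = \left(-4006\right) \left(- \frac{3317}{6}\right) + \frac{91}{2292} = \frac{6643951}{3} + \frac{91}{2292} = \frac{1691992885}{764}$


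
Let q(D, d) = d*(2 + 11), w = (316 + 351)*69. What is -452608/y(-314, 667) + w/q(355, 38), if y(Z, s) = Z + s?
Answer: -207342233/174382 ≈ -1189.0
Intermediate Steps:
w = 46023 (w = 667*69 = 46023)
q(D, d) = 13*d (q(D, d) = d*13 = 13*d)
-452608/y(-314, 667) + w/q(355, 38) = -452608/(-314 + 667) + 46023/((13*38)) = -452608/353 + 46023/494 = -207342233/174382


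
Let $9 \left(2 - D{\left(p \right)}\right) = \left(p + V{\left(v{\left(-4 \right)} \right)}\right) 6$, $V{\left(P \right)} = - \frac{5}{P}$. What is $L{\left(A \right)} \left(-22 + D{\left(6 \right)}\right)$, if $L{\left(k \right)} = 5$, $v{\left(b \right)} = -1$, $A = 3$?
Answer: $- \frac{410}{3} \approx -136.67$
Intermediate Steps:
$D{\left(p \right)} = - \frac{4}{3} - \frac{2 p}{3}$ ($D{\left(p \right)} = 2 - \frac{\left(p - \frac{5}{-1}\right) 6}{9} = 2 - \frac{\left(p - -5\right) 6}{9} = 2 - \frac{\left(p + 5\right) 6}{9} = 2 - \frac{\left(5 + p\right) 6}{9} = 2 - \frac{30 + 6 p}{9} = 2 - \left(\frac{10}{3} + \frac{2 p}{3}\right) = - \frac{4}{3} - \frac{2 p}{3}$)
$L{\left(A \right)} \left(-22 + D{\left(6 \right)}\right) = 5 \left(-22 - \frac{16}{3}\right) = 5 \left(- \frac{82}{3}\right) = - \frac{410}{3}$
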